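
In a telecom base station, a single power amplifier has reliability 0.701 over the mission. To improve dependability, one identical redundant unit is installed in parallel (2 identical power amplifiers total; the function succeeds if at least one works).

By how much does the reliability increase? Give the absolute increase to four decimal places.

R_before = 0.701
R_after = 1 − (1 − 0.701)^2 = 0.9106
ΔR = 0.9106 − 0.701 = 0.2096

0.2096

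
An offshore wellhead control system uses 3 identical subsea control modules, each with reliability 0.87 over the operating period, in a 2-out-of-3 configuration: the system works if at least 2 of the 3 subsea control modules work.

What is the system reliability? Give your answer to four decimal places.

R = Σ_{i=2}^{3} C(3,i) p^i (1−p)^{3−i} with p = 0.87
C(3,2)·0.87^2·0.13^1 = 0.295191
C(3,3)·0.87^3·0.13^0 = 0.658503
Sum = 0.9537

0.9537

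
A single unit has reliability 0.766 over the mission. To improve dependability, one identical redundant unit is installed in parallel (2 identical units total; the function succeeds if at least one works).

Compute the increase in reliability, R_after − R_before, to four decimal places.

0.1792

R_before = 0.766
R_after = 1 − (1 − 0.766)^2 = 0.9452
ΔR = 0.9452 − 0.766 = 0.1792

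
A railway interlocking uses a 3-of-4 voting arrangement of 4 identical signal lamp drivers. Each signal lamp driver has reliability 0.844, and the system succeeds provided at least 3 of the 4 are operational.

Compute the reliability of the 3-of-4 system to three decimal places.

R = Σ_{i=3}^{4} C(4,i) p^i (1−p)^{4−i} with p = 0.844
C(4,3)·0.844^3·0.156^1 = 0.37516
C(4,4)·0.844^4·0.156^0 = 0.50742
Sum = 0.883

0.883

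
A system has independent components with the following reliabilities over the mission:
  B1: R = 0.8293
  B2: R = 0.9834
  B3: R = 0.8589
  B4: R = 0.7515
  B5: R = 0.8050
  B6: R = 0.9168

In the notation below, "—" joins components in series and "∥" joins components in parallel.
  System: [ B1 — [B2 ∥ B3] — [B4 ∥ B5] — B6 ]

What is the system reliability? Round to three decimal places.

Parallel (B2 and B3): 1 − (1 − 0.98340)(1 − 0.85890) = 0.99766
Parallel (B4 and B5): 1 − (1 − 0.75150)(1 − 0.80500) = 0.95154
Series (B1, [0.99766], [0.95154], and B6): 0.82930 × 0.99766 × 0.95154 × 0.91680 = 0.722

0.722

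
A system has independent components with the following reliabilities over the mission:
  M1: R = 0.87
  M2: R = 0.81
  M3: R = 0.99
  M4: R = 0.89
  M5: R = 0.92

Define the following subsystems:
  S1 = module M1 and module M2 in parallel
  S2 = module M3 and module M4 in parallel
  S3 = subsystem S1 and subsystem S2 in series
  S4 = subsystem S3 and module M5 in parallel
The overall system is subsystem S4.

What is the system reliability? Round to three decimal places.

0.998

Parallel (M1 and M2): 1 − (1 − 0.87000)(1 − 0.81000) = 0.97530
Parallel (M3 and M4): 1 − (1 − 0.99000)(1 − 0.89000) = 0.99890
Series ([0.97530] and [0.99890]): 0.97530 × 0.99890 = 0.97423
Parallel ([0.97423] and M5): 1 − (1 − 0.97423)(1 − 0.92000) = 0.998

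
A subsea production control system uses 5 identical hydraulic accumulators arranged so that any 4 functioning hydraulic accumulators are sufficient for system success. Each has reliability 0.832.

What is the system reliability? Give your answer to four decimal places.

0.8012

R = Σ_{i=4}^{5} C(5,i) p^i (1−p)^{5−i} with p = 0.832
C(5,4)·0.832^4·0.168^1 = 0.402506
C(5,5)·0.832^5·0.168^0 = 0.398673
Sum = 0.8012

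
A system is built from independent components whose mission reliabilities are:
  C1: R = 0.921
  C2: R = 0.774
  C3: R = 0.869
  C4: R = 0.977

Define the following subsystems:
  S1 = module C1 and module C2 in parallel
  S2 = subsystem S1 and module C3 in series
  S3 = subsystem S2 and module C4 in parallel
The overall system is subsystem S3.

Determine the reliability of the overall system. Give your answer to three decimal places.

Parallel (C1 and C2): 1 − (1 − 0.92100)(1 − 0.77400) = 0.98215
Series ([0.98215] and C3): 0.98215 × 0.86900 = 0.85349
Parallel ([0.85349] and C4): 1 − (1 − 0.85349)(1 − 0.97700) = 0.997

0.997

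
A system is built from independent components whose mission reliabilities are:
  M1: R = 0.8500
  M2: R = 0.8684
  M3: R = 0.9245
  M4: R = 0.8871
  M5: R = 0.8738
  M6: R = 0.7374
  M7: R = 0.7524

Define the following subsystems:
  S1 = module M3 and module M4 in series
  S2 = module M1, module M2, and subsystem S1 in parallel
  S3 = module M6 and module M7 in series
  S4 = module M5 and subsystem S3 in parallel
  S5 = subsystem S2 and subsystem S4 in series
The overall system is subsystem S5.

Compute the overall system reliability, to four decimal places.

0.9405

Series (M3 and M4): 0.924500 × 0.887100 = 0.820124
Parallel (M1, M2, and [0.820124]): 1 − (1 − 0.850000)(1 − 0.868400)(1 − 0.820124) = 0.996449
Series (M6 and M7): 0.737400 × 0.752400 = 0.554820
Parallel (M5 and [0.554820]): 1 − (1 − 0.873800)(1 − 0.554820) = 0.943818
Series ([0.996449] and [0.943818]): 0.996449 × 0.943818 = 0.9405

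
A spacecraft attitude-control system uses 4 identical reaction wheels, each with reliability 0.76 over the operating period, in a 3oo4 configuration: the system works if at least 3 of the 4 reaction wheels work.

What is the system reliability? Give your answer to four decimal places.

R = Σ_{i=3}^{4} C(4,i) p^i (1−p)^{4−i} with p = 0.76
C(4,3)·0.76^3·0.24^1 = 0.421417
C(4,4)·0.76^4·0.24^0 = 0.333622
Sum = 0.7550

0.7550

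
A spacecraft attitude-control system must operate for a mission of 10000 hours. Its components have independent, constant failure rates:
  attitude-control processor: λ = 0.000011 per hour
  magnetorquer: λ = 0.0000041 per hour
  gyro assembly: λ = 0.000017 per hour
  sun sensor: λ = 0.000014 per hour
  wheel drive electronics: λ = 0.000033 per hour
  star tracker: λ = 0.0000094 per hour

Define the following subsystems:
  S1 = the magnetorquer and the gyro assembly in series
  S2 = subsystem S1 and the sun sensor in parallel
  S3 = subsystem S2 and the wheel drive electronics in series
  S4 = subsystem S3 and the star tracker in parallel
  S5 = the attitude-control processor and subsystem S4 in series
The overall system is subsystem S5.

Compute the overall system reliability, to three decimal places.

R(attitude-control processor) = exp(−0.000011 × 10000) = 0.89583
R(magnetorquer) = exp(−0.0000041 × 10000) = 0.95983
R(gyro assembly) = exp(−0.000017 × 10000) = 0.84366
R(sun sensor) = exp(−0.000014 × 10000) = 0.86936
R(wheel drive electronics) = exp(−0.000033 × 10000) = 0.71892
R(star tracker) = exp(−0.0000094 × 10000) = 0.91028
Series (magnetorquer and gyro assembly): 0.95983 × 0.84366 = 0.80977
Parallel ([0.80977] and sun sensor): 1 − (1 − 0.80977)(1 − 0.86936) = 0.97515
Series ([0.97515] and wheel drive electronics): 0.97515 × 0.71892 = 0.70105
Parallel ([0.70105] and star tracker): 1 − (1 − 0.70105)(1 − 0.91028) = 0.97318
Series (attitude-control processor and [0.97318]): 0.89583 × 0.97318 = 0.872

0.872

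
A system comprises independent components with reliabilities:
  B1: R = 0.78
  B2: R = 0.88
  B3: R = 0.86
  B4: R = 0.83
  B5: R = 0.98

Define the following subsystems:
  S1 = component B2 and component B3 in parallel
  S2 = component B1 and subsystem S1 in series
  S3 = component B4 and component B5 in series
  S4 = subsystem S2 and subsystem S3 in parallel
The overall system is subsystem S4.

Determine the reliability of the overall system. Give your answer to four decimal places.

0.9565

Parallel (B2 and B3): 1 − (1 − 0.880000)(1 − 0.860000) = 0.983200
Series (B1 and [0.983200]): 0.780000 × 0.983200 = 0.766896
Series (B4 and B5): 0.830000 × 0.980000 = 0.813400
Parallel ([0.766896] and [0.813400]): 1 − (1 − 0.766896)(1 − 0.813400) = 0.9565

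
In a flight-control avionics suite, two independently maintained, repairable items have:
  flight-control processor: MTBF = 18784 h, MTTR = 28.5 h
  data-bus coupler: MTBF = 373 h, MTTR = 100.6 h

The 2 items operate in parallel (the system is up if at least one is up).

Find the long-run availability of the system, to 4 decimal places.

A(flight-control processor) = MTBF/(MTBF+MTTR) = 18784/(18784+28.5) = 0.998485
A(data-bus coupler) = MTBF/(MTBF+MTTR) = 373/(373+100.6) = 0.787584
Parallel availability: 1 − (1 − 0.998485)(1 − 0.787584) = 0.9997

0.9997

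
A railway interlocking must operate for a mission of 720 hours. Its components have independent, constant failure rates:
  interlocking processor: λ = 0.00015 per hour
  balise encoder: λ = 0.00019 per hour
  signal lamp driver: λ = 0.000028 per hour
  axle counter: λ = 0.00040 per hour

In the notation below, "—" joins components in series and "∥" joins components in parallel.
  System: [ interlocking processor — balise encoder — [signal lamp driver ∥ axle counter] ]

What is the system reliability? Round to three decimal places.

0.779

R(interlocking processor) = exp(−0.00015 × 720) = 0.89763
R(balise encoder) = exp(−0.00019 × 720) = 0.87214
R(signal lamp driver) = exp(−0.000028 × 720) = 0.98004
R(axle counter) = exp(−0.00040 × 720) = 0.74976
Parallel (signal lamp driver and axle counter): 1 − (1 − 0.98004)(1 − 0.74976) = 0.99501
Series (interlocking processor, balise encoder, and [0.99501]): 0.89763 × 0.87214 × 0.99501 = 0.779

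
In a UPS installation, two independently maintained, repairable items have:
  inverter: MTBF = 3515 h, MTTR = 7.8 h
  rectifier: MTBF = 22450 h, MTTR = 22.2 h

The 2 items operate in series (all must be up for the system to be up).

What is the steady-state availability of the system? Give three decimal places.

A(inverter) = MTBF/(MTBF+MTTR) = 3515/(3515+7.8) = 0.997786
A(rectifier) = MTBF/(MTBF+MTTR) = 22450/(22450+22.2) = 0.999012
Series availability: 0.997786 × 0.999012 = 0.997

0.997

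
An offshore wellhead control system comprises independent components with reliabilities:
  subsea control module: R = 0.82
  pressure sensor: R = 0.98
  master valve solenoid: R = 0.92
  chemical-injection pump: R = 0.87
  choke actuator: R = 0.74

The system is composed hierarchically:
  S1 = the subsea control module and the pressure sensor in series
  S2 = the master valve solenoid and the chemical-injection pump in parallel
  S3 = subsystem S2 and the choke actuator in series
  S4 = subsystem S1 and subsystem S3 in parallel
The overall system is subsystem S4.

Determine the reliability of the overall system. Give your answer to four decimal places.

Series (subsea control module and pressure sensor): 0.820000 × 0.980000 = 0.803600
Parallel (master valve solenoid and chemical-injection pump): 1 − (1 − 0.920000)(1 − 0.870000) = 0.989600
Series ([0.989600] and choke actuator): 0.989600 × 0.740000 = 0.732304
Parallel ([0.803600] and [0.732304]): 1 − (1 − 0.803600)(1 − 0.732304) = 0.9474

0.9474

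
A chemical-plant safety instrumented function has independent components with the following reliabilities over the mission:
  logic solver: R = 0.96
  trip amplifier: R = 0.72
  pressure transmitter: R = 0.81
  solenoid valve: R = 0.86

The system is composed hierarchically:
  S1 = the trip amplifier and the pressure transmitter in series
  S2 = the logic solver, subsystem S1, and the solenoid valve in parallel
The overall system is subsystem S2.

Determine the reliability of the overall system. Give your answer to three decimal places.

Series (trip amplifier and pressure transmitter): 0.72000 × 0.81000 = 0.58320
Parallel (logic solver, [0.58320], and solenoid valve): 1 − (1 − 0.96000)(1 − 0.58320)(1 − 0.86000) = 0.998

0.998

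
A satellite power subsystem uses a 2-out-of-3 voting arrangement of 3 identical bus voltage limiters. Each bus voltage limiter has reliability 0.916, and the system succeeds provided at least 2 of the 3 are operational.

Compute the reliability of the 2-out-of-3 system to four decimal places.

0.9800

R = Σ_{i=2}^{3} C(3,i) p^i (1−p)^{3−i} with p = 0.916
C(3,2)·0.916^2·0.084^1 = 0.211442
C(3,3)·0.916^3·0.084^0 = 0.768575
Sum = 0.9800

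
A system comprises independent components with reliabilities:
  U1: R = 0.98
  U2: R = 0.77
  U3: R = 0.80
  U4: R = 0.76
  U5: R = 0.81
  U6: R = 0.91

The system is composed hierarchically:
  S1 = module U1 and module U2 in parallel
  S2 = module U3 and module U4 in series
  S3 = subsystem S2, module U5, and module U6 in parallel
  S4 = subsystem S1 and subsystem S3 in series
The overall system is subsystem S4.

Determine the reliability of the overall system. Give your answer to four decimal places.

Parallel (U1 and U2): 1 − (1 − 0.980000)(1 − 0.770000) = 0.995400
Series (U3 and U4): 0.800000 × 0.760000 = 0.608000
Parallel ([0.608000], U5, and U6): 1 − (1 − 0.608000)(1 − 0.810000)(1 − 0.910000) = 0.993297
Series ([0.995400] and [0.993297]): 0.995400 × 0.993297 = 0.9887

0.9887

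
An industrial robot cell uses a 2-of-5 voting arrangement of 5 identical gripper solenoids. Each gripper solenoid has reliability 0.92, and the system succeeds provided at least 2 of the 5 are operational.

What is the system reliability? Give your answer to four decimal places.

0.9998

R = Σ_{i=2}^{5} C(5,i) p^i (1−p)^{5−i} with p = 0.92
C(5,2)·0.92^2·0.08^3 = 0.004334
C(5,3)·0.92^3·0.08^2 = 0.049836
C(5,4)·0.92^4·0.08^1 = 0.286557
C(5,5)·0.92^5·0.08^0 = 0.659082
Sum = 0.9998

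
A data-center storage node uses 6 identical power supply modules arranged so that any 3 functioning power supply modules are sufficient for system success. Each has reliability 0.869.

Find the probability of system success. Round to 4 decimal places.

0.9965

R = Σ_{i=3}^{6} C(6,i) p^i (1−p)^{6−i} with p = 0.869
C(6,3)·0.869^3·0.131^3 = 0.029506
C(6,4)·0.869^4·0.131^2 = 0.146796
C(6,5)·0.869^5·0.131^1 = 0.389513
C(6,6)·0.869^6·0.131^0 = 0.430644
Sum = 0.9965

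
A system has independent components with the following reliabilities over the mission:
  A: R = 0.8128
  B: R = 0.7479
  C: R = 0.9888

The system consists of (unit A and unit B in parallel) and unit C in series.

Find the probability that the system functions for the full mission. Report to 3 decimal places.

0.942

Parallel (A and B): 1 − (1 − 0.81280)(1 − 0.74790) = 0.95281
Series ([0.95281] and C): 0.95281 × 0.98880 = 0.942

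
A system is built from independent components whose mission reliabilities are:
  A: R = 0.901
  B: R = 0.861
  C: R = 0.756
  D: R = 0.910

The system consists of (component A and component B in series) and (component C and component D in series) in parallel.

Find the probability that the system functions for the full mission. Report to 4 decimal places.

Series (A and B): 0.901000 × 0.861000 = 0.775761
Series (C and D): 0.756000 × 0.910000 = 0.687960
Parallel ([0.775761] and [0.687960]): 1 − (1 − 0.775761)(1 − 0.687960) = 0.9300

0.9300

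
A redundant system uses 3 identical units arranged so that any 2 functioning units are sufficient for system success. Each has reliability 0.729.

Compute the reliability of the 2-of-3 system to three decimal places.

R = Σ_{i=2}^{3} C(3,i) p^i (1−p)^{3−i} with p = 0.729
C(3,2)·0.729^2·0.271^1 = 0.43206
C(3,3)·0.729^3·0.271^0 = 0.38742
Sum = 0.819

0.819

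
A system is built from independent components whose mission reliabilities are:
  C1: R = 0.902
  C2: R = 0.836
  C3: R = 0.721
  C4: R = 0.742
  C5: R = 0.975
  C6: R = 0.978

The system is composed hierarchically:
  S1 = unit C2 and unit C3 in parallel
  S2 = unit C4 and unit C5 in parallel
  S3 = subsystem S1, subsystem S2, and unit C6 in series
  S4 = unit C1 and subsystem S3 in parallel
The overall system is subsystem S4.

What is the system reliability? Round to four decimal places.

Parallel (C2 and C3): 1 − (1 − 0.836000)(1 − 0.721000) = 0.954244
Parallel (C4 and C5): 1 − (1 − 0.742000)(1 − 0.975000) = 0.993550
Series ([0.954244], [0.993550], and C6): 0.954244 × 0.993550 × 0.978000 = 0.927231
Parallel (C1 and [0.927231]): 1 − (1 − 0.902000)(1 − 0.927231) = 0.9929

0.9929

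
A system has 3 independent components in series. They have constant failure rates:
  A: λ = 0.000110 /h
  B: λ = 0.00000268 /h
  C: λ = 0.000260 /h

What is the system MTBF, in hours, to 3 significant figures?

Series of exponential components: λ_sys = Σ λ_i
λ_sys = 0.000110 + 0.00000268 + 0.000260 = 3.7268e-04 /h
MTBF = 1 / λ_sys = 2680 h

2680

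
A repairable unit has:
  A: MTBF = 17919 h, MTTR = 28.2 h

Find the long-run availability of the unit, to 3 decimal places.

0.998

A(A) = MTBF/(MTBF+MTTR) = 17919/(17919+28.2) = 0.998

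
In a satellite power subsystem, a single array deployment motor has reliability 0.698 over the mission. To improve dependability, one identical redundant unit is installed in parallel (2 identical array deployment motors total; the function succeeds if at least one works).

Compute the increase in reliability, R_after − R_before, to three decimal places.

R_before = 0.698
R_after = 1 − (1 − 0.698)^2 = 0.909
ΔR = 0.909 − 0.698 = 0.211

0.211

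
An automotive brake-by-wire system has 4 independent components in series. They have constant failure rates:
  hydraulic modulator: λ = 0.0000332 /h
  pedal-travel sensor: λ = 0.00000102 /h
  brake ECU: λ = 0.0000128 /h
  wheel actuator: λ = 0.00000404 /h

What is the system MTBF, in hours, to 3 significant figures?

19600

Series of exponential components: λ_sys = Σ λ_i
λ_sys = 0.0000332 + 0.00000102 + 0.0000128 + 0.00000404 = 5.1060e-05 /h
MTBF = 1 / λ_sys = 19600 h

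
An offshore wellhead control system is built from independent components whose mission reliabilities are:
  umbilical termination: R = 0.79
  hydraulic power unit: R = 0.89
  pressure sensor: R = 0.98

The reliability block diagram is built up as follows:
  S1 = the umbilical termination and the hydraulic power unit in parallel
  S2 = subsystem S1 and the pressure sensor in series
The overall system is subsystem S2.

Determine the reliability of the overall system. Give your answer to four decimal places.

0.9574

Parallel (umbilical termination and hydraulic power unit): 1 − (1 − 0.790000)(1 − 0.890000) = 0.976900
Series ([0.976900] and pressure sensor): 0.976900 × 0.980000 = 0.9574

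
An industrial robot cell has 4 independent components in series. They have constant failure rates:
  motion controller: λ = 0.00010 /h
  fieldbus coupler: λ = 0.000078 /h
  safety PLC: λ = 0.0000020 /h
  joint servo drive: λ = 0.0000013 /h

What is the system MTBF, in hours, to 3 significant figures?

Series of exponential components: λ_sys = Σ λ_i
λ_sys = 0.00010 + 0.000078 + 0.0000020 + 0.0000013 = 1.8130e-04 /h
MTBF = 1 / λ_sys = 5520 h

5520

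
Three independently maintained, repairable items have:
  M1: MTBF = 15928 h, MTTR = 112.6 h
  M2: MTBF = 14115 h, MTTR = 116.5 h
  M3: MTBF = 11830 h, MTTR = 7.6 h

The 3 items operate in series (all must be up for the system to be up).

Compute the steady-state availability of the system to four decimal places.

0.9842

A(M1) = MTBF/(MTBF+MTTR) = 15928/(15928+112.6) = 0.992980
A(M2) = MTBF/(MTBF+MTTR) = 14115/(14115+116.5) = 0.991814
A(M3) = MTBF/(MTBF+MTTR) = 11830/(11830+7.6) = 0.999358
Series availability: 0.992980 × 0.991814 × 0.999358 = 0.9842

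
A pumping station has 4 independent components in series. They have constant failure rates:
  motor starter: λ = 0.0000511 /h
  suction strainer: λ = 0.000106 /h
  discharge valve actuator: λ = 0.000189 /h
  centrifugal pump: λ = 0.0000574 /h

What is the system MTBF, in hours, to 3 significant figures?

2480

Series of exponential components: λ_sys = Σ λ_i
λ_sys = 0.0000511 + 0.000106 + 0.000189 + 0.0000574 = 4.0350e-04 /h
MTBF = 1 / λ_sys = 2480 h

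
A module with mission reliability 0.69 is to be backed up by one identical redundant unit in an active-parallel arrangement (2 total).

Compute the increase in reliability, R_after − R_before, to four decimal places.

0.2139

R_before = 0.69
R_after = 1 − (1 − 0.69)^2 = 0.9039
ΔR = 0.9039 − 0.69 = 0.2139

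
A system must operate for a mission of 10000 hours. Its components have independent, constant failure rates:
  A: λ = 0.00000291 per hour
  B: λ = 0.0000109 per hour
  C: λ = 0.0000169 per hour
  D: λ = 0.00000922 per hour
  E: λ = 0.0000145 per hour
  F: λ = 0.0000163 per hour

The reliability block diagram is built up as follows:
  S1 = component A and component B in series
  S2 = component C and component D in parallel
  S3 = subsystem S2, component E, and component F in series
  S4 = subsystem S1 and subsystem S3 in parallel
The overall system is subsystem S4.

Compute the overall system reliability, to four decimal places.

R(A) = exp(−0.00000291 × 10000) = 0.971319
R(B) = exp(−0.0000109 × 10000) = 0.896730
R(C) = exp(−0.0000169 × 10000) = 0.844509
R(D) = exp(−0.00000922 × 10000) = 0.911923
R(E) = exp(−0.0000145 × 10000) = 0.865022
R(F) = exp(−0.0000163 × 10000) = 0.849591
Series (A and B): 0.971319 × 0.896730 = 0.871011
Parallel (C and D): 1 − (1 − 0.844509)(1 − 0.911923) = 0.986305
Series ([0.986305], E, and F): 0.986305 × 0.865022 × 0.849591 = 0.724850
Parallel ([0.871011] and [0.724850]): 1 − (1 − 0.871011)(1 − 0.724850) = 0.9645

0.9645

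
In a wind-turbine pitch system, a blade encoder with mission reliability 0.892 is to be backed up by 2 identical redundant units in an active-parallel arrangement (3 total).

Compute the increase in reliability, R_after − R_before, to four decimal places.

0.1067

R_before = 0.892
R_after = 1 − (1 − 0.892)^3 = 0.9987
ΔR = 0.9987 − 0.892 = 0.1067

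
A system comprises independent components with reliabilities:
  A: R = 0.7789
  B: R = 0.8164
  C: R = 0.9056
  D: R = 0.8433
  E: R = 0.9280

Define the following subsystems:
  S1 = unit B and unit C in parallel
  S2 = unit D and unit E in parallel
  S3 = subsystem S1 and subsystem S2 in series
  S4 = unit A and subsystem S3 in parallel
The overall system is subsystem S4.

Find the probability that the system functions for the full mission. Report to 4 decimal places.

0.9937

Parallel (B and C): 1 − (1 − 0.816400)(1 − 0.905600) = 0.982668
Parallel (D and E): 1 − (1 − 0.843300)(1 − 0.928000) = 0.988718
Series ([0.982668] and [0.988718]): 0.982668 × 0.988718 = 0.971582
Parallel (A and [0.971582]): 1 − (1 − 0.778900)(1 − 0.971582) = 0.9937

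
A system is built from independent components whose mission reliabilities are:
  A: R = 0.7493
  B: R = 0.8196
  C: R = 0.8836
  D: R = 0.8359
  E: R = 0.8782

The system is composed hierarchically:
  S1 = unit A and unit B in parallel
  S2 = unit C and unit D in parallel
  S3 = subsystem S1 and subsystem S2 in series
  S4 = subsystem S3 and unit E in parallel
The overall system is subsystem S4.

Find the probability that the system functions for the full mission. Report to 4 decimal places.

0.9923

Parallel (A and B): 1 − (1 − 0.749300)(1 − 0.819600) = 0.954774
Parallel (C and D): 1 − (1 − 0.883600)(1 − 0.835900) = 0.980899
Series ([0.954774] and [0.980899]): 0.954774 × 0.980899 = 0.936537
Parallel ([0.936537] and E): 1 − (1 − 0.936537)(1 − 0.878200) = 0.9923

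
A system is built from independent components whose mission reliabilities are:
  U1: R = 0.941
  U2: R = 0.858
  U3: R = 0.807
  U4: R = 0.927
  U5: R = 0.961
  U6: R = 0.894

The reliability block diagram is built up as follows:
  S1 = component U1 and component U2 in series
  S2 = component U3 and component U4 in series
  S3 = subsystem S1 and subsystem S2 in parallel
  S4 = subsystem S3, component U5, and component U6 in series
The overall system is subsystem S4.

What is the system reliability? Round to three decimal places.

Series (U1 and U2): 0.94100 × 0.85800 = 0.80738
Series (U3 and U4): 0.80700 × 0.92700 = 0.74809
Parallel ([0.80738] and [0.74809]): 1 − (1 − 0.80738)(1 − 0.74809) = 0.95148
Series ([0.95148], U5, and U6): 0.95148 × 0.96100 × 0.89400 = 0.817

0.817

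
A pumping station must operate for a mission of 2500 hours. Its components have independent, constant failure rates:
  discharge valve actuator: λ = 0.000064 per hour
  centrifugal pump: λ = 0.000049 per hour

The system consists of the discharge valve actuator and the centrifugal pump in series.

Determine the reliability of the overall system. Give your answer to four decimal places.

0.7539

R(discharge valve actuator) = exp(−0.000064 × 2500) = 0.852144
R(centrifugal pump) = exp(−0.000049 × 2500) = 0.884706
Series (discharge valve actuator and centrifugal pump): 0.852144 × 0.884706 = 0.7539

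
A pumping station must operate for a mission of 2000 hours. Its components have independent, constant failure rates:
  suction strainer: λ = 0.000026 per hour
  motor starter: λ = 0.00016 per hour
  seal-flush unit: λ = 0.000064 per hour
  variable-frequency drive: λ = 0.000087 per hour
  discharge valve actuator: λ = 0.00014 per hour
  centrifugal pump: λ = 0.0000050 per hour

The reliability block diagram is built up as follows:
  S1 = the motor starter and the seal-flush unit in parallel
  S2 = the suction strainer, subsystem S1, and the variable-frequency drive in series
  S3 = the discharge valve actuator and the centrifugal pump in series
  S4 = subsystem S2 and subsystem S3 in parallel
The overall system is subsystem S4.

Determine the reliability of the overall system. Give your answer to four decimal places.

0.9425

R(suction strainer) = exp(−0.000026 × 2000) = 0.949329
R(motor starter) = exp(−0.00016 × 2000) = 0.726149
R(seal-flush unit) = exp(−0.000064 × 2000) = 0.879853
R(variable-frequency drive) = exp(−0.000087 × 2000) = 0.840297
R(discharge valve actuator) = exp(−0.00014 × 2000) = 0.755784
R(centrifugal pump) = exp(−0.0000050 × 2000) = 0.990050
Parallel (motor starter and seal-flush unit): 1 − (1 − 0.726149)(1 − 0.879853) = 0.967098
Series (suction strainer, [0.967098], and variable-frequency drive): 0.949329 × 0.967098 × 0.840297 = 0.771472
Series (discharge valve actuator and centrifugal pump): 0.755784 × 0.990050 = 0.748264
Parallel ([0.771472] and [0.748264]): 1 − (1 − 0.771472)(1 − 0.748264) = 0.9425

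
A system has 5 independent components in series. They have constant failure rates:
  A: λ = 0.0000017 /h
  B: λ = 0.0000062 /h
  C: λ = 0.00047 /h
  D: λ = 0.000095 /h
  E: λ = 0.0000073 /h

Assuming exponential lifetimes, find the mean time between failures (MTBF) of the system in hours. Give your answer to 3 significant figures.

1720

Series of exponential components: λ_sys = Σ λ_i
λ_sys = 0.0000017 + 0.0000062 + 0.00047 + 0.000095 + 0.0000073 = 5.8020e-04 /h
MTBF = 1 / λ_sys = 1720 h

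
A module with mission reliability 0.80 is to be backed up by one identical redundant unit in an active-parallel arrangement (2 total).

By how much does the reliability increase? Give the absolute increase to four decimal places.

0.1600

R_before = 0.80
R_after = 1 − (1 − 0.80)^2 = 0.9600
ΔR = 0.9600 − 0.80 = 0.1600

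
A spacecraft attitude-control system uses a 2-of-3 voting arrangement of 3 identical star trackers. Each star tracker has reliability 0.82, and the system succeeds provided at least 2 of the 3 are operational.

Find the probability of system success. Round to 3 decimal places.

R = Σ_{i=2}^{3} C(3,i) p^i (1−p)^{3−i} with p = 0.82
C(3,2)·0.82^2·0.18^1 = 0.36310
C(3,3)·0.82^3·0.18^0 = 0.55137
Sum = 0.914

0.914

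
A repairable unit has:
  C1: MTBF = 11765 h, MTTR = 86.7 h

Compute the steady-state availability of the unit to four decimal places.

0.9927

A(C1) = MTBF/(MTBF+MTTR) = 11765/(11765+86.7) = 0.9927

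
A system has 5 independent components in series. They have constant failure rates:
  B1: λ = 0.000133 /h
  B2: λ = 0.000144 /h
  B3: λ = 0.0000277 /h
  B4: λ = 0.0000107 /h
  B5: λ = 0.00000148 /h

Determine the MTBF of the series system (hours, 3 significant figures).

Series of exponential components: λ_sys = Σ λ_i
λ_sys = 0.000133 + 0.000144 + 0.0000277 + 0.0000107 + 0.00000148 = 3.1688e-04 /h
MTBF = 1 / λ_sys = 3160 h

3160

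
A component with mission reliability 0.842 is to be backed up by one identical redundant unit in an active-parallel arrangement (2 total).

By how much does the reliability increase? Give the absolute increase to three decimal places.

0.133

R_before = 0.842
R_after = 1 − (1 − 0.842)^2 = 0.975
ΔR = 0.975 − 0.842 = 0.133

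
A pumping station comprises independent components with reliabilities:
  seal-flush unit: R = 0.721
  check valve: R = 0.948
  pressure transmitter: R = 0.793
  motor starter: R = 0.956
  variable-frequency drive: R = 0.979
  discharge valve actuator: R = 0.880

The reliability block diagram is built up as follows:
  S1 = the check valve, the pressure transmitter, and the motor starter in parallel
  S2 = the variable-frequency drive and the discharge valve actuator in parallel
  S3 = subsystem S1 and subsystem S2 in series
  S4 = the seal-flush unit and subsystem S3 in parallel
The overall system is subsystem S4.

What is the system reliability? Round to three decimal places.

0.999

Parallel (check valve, pressure transmitter, and motor starter): 1 − (1 − 0.94800)(1 − 0.79300)(1 − 0.95600) = 0.99953
Parallel (variable-frequency drive and discharge valve actuator): 1 − (1 − 0.97900)(1 − 0.88000) = 0.99748
Series ([0.99953] and [0.99748]): 0.99953 × 0.99748 = 0.99701
Parallel (seal-flush unit and [0.99701]): 1 − (1 − 0.72100)(1 − 0.99701) = 0.999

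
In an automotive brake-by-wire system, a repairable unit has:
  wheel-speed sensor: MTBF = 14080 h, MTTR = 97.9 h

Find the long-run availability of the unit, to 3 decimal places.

A(wheel-speed sensor) = MTBF/(MTBF+MTTR) = 14080/(14080+97.9) = 0.993

0.993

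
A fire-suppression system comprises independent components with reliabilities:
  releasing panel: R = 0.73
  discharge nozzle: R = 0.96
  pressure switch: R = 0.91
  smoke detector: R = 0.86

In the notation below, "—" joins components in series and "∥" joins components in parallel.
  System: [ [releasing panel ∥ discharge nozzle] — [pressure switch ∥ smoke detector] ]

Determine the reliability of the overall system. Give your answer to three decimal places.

Parallel (releasing panel and discharge nozzle): 1 − (1 − 0.73000)(1 − 0.96000) = 0.98920
Parallel (pressure switch and smoke detector): 1 − (1 − 0.91000)(1 − 0.86000) = 0.98740
Series ([0.98920] and [0.98740]): 0.98920 × 0.98740 = 0.977

0.977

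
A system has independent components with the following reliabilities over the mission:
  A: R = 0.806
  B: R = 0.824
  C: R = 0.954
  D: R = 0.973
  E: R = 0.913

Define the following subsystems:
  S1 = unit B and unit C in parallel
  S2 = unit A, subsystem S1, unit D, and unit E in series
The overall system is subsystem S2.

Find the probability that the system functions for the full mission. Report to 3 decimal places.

0.710

Parallel (B and C): 1 − (1 − 0.82400)(1 − 0.95400) = 0.99190
Series (A, [0.99190], D, and E): 0.80600 × 0.99190 × 0.97300 × 0.91300 = 0.710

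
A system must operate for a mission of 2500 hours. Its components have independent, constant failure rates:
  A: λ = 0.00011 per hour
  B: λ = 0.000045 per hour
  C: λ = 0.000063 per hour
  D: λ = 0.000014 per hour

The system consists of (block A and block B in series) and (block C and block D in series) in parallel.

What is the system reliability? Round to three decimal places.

0.944

R(A) = exp(−0.00011 × 2500) = 0.75957
R(B) = exp(−0.000045 × 2500) = 0.89360
R(C) = exp(−0.000063 × 2500) = 0.85428
R(D) = exp(−0.000014 × 2500) = 0.96561
Series (A and B): 0.75957 × 0.89360 = 0.67875
Series (C and D): 0.85428 × 0.96561 = 0.82490
Parallel ([0.67875] and [0.82490]): 1 − (1 − 0.67875)(1 − 0.82490) = 0.944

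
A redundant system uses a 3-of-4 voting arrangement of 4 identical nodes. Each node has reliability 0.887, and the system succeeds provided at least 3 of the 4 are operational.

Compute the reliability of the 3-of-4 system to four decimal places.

0.9344

R = Σ_{i=3}^{4} C(4,i) p^i (1−p)^{4−i} with p = 0.887
C(4,3)·0.887^3·0.113^1 = 0.315435
C(4,4)·0.887^4·0.113^0 = 0.619005
Sum = 0.9344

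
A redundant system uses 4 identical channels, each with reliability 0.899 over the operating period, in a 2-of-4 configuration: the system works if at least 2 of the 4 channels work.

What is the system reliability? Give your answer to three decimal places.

R = Σ_{i=2}^{4} C(4,i) p^i (1−p)^{4−i} with p = 0.899
C(4,2)·0.899^2·0.101^2 = 0.04947
C(4,3)·0.899^3·0.101^1 = 0.29354
C(4,4)·0.899^4·0.101^0 = 0.65319
Sum = 0.996

0.996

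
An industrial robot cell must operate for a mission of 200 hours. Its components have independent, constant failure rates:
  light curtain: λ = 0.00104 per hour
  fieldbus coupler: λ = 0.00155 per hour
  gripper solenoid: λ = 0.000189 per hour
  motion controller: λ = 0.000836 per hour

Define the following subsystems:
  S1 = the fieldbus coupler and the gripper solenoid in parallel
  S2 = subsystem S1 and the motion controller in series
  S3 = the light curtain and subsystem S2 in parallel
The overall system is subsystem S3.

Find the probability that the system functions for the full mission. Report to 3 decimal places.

0.970

R(light curtain) = exp(−0.00104 × 200) = 0.81221
R(fieldbus coupler) = exp(−0.00155 × 200) = 0.73345
R(gripper solenoid) = exp(−0.000189 × 200) = 0.96291
R(motion controller) = exp(−0.000836 × 200) = 0.84603
Parallel (fieldbus coupler and gripper solenoid): 1 − (1 − 0.73345)(1 − 0.96291) = 0.99011
Series ([0.99011] and motion controller): 0.99011 × 0.84603 = 0.83766
Parallel (light curtain and [0.83766]): 1 − (1 − 0.81221)(1 − 0.83766) = 0.970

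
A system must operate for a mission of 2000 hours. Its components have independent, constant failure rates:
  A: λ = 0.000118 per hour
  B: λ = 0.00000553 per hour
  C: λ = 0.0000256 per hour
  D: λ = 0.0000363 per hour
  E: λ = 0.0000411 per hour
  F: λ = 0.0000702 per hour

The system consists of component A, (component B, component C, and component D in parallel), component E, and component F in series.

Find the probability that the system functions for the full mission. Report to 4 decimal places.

R(A) = exp(−0.000118 × 2000) = 0.789781
R(B) = exp(−0.00000553 × 2000) = 0.989001
R(C) = exp(−0.0000256 × 2000) = 0.950089
R(D) = exp(−0.0000363 × 2000) = 0.929973
R(E) = exp(−0.0000411 × 2000) = 0.921088
R(F) = exp(−0.0000702 × 2000) = 0.869011
Parallel (B, C, and D): 1 − (1 − 0.989001)(1 − 0.950089)(1 − 0.929973) = 0.999962
Series (A, [0.999962], E, and F): 0.789781 × 0.999962 × 0.921088 × 0.869011 = 0.6321

0.6321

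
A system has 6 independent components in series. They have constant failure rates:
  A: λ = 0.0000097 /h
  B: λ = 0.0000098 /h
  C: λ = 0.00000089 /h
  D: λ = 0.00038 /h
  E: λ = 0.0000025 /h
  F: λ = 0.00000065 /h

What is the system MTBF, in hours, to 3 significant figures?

Series of exponential components: λ_sys = Σ λ_i
λ_sys = 0.0000097 + 0.0000098 + 0.00000089 + 0.00038 + 0.0000025 + 0.00000065 = 4.0354e-04 /h
MTBF = 1 / λ_sys = 2480 h

2480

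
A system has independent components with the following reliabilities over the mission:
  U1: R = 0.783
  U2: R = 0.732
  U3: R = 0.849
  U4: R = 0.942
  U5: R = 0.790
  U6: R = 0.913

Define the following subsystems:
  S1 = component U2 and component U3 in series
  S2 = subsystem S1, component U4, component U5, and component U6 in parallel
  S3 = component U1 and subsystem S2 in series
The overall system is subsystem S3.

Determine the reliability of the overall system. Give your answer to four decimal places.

0.7827

Series (U2 and U3): 0.732000 × 0.849000 = 0.621468
Parallel ([0.621468], U4, U5, and U6): 1 − (1 − 0.621468)(1 − 0.942000)(1 − 0.790000)(1 − 0.913000) = 0.999599
Series (U1 and [0.999599]): 0.783000 × 0.999599 = 0.7827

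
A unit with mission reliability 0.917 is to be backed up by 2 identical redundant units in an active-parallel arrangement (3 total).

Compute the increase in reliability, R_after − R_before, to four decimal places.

R_before = 0.917
R_after = 1 − (1 − 0.917)^3 = 0.9994
ΔR = 0.9994 − 0.917 = 0.0824

0.0824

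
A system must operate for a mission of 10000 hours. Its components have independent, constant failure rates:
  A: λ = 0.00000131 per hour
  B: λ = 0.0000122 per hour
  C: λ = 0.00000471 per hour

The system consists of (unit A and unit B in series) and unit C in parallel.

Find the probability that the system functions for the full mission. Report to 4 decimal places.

R(A) = exp(−0.00000131 × 10000) = 0.986985
R(B) = exp(−0.0000122 × 10000) = 0.885148
R(C) = exp(−0.00000471 × 10000) = 0.953992
Series (A and B): 0.986985 × 0.885148 = 0.873628
Parallel ([0.873628] and C): 1 − (1 − 0.873628)(1 − 0.953992) = 0.9942

0.9942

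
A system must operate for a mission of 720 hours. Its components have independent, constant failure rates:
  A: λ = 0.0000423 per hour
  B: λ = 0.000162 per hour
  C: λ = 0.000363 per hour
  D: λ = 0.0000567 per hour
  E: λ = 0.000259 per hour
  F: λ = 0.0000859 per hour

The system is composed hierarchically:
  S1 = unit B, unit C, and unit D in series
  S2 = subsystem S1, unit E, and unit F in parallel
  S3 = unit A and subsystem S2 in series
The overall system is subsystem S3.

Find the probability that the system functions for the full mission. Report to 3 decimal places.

0.967

R(A) = exp(−0.0000423 × 720) = 0.97000
R(B) = exp(−0.000162 × 720) = 0.88991
R(C) = exp(−0.000363 × 720) = 0.77000
R(D) = exp(−0.0000567 × 720) = 0.96000
R(E) = exp(−0.000259 × 720) = 0.82988
R(F) = exp(−0.0000859 × 720) = 0.94003
Series (B, C, and D): 0.88991 × 0.77000 × 0.96000 = 0.65782
Parallel ([0.65782], E, and F): 1 − (1 − 0.65782)(1 − 0.82988)(1 − 0.94003) = 0.99651
Series (A and [0.99651]): 0.97000 × 0.99651 = 0.967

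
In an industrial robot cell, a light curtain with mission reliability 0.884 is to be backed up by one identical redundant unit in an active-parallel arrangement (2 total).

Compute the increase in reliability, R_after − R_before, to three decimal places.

0.103

R_before = 0.884
R_after = 1 − (1 − 0.884)^2 = 0.987
ΔR = 0.987 − 0.884 = 0.103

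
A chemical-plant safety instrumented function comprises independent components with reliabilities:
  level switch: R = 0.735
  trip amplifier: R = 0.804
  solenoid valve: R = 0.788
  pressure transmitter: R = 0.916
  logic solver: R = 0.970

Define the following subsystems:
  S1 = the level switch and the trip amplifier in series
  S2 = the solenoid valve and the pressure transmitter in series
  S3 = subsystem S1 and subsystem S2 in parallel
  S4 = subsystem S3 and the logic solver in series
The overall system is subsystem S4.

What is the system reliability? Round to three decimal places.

Series (level switch and trip amplifier): 0.73500 × 0.80400 = 0.59094
Series (solenoid valve and pressure transmitter): 0.78800 × 0.91600 = 0.72181
Parallel ([0.59094] and [0.72181]): 1 − (1 − 0.59094)(1 − 0.72181) = 0.88620
Series ([0.88620] and logic solver): 0.88620 × 0.97000 = 0.860

0.860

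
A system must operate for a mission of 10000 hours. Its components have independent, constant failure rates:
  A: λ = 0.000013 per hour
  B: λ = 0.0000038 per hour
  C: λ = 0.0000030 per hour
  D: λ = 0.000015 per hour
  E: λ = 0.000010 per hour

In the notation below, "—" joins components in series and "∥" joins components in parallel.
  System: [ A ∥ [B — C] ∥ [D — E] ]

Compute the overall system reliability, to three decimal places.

R(A) = exp(−0.000013 × 10000) = 0.87810
R(B) = exp(−0.0000038 × 10000) = 0.96271
R(C) = exp(−0.0000030 × 10000) = 0.97045
R(D) = exp(−0.000015 × 10000) = 0.86071
R(E) = exp(−0.000010 × 10000) = 0.90484
Series (B and C): 0.96271 × 0.97045 = 0.93426
Series (D and E): 0.86071 × 0.90484 = 0.77880
Parallel (A, [0.93426], and [0.77880]): 1 − (1 − 0.87810)(1 − 0.93426)(1 − 0.77880) = 0.998

0.998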